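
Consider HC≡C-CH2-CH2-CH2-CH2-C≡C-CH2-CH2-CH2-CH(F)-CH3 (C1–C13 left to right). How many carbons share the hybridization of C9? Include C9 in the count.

9

C9 is sp3 (only σ bonds).
C1: sp
C2: sp
C3: sp3 ✓
C4: sp3 ✓
C5: sp3 ✓
C6: sp3 ✓
C7: sp
C8: sp
C9: sp3 ✓
C10: sp3 ✓
C11: sp3 ✓
C12: sp3 ✓
C13: sp3 ✓
9 carbons are sp3.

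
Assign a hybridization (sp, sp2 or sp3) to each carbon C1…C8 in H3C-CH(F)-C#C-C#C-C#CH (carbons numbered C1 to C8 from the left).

C1 sp3, C2 sp3, C3 sp, C4 sp, C5 sp, C6 sp, C7 sp, C8 sp

C1 (4 σ bonds) has steric number 4: sp3.
C2 — 4 σ bonds. Steric number 4, so sp3.
C3 is sp: 2 σ bonds, plus two π bonds, 2 electron-density regions.
C4 has 2 σ bonds, plus two π bonds: steric number 2 → sp.
C5 is sp: 2 σ bonds, plus two π bonds, 2 electron-density regions.
C6 carries 2 σ bonds, plus two π bonds, giving a steric number of 2, so it is sp.
C7: 2 σ bonds, plus two π bonds; 2 regions of electron density → sp.
C8 (2 σ bonds, plus two π bonds) has steric number 2: sp.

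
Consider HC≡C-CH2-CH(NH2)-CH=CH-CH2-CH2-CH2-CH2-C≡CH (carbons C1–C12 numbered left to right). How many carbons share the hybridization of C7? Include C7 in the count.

C7 is sp3 (only σ bonds).
C1: sp
C2: sp
C3: sp3 ✓
C4: sp3 ✓
C5: sp2
C6: sp2
C7: sp3 ✓
C8: sp3 ✓
C9: sp3 ✓
C10: sp3 ✓
C11: sp
C12: sp
6 carbons are sp3.

6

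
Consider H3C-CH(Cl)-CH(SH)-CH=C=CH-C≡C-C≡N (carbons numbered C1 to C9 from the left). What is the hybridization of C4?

sp²

C4 is sp2: 3 σ bonds, plus one π bond, 3 electron-density regions.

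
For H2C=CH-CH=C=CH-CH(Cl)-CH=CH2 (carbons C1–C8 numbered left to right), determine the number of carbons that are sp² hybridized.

6

C1: sp2 ✓
C2: sp2 ✓
C3: sp2 ✓
C4: sp
C5: sp2 ✓
C6: sp3
C7: sp2 ✓
C8: sp2 ✓
C1, C2, C3, C5, C7, C8 → 6 sp2 carbons.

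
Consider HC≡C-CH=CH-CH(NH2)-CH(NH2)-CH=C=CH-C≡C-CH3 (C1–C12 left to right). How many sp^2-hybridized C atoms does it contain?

C1: sp
C2: sp
C3: sp2 ✓
C4: sp2 ✓
C5: sp3
C6: sp3
C7: sp2 ✓
C8: sp
C9: sp2 ✓
C10: sp
C11: sp
C12: sp3
C3, C4, C7, C9 → 4 sp2 carbons.

4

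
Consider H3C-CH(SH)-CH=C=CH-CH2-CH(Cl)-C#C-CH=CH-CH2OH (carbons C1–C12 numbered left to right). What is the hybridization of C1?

sp³

C1 carries 4 σ bonds, giving a steric number of 4, so it is sp3.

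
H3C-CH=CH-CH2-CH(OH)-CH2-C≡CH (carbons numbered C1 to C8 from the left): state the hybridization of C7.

sp

C7 carries 2 σ bonds, plus two π bonds, giving a steric number of 2, so it is sp.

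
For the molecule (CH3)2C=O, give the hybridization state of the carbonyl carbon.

sp²

The carbonyl carbon has 3 σ bonds, plus one π bond: steric number 3 → sp2.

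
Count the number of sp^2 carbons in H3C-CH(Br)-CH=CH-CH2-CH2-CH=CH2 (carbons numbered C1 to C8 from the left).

C1: sp3
C2: sp3
C3: sp2 ✓
C4: sp2 ✓
C5: sp3
C6: sp3
C7: sp2 ✓
C8: sp2 ✓
C3, C4, C7, C8 → 4 sp2 carbons.

4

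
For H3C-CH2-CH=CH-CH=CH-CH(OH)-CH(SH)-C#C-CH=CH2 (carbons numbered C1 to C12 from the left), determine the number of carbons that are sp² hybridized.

C1: sp3
C2: sp3
C3: sp2 ✓
C4: sp2 ✓
C5: sp2 ✓
C6: sp2 ✓
C7: sp3
C8: sp3
C9: sp
C10: sp
C11: sp2 ✓
C12: sp2 ✓
C3, C4, C5, C6, C11, C12 → 6 sp2 carbons.

6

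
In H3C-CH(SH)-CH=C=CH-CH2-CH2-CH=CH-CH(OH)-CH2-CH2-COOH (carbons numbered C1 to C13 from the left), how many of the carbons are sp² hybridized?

5

C1: sp3
C2: sp3
C3: sp2 ✓
C4: sp
C5: sp2 ✓
C6: sp3
C7: sp3
C8: sp2 ✓
C9: sp2 ✓
C10: sp3
C11: sp3
C12: sp3
C13: sp2 ✓
C3, C5, C8, C9, C13 → 5 sp2 carbons.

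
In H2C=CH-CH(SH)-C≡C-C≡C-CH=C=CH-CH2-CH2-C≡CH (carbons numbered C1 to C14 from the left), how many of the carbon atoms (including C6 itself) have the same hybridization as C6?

C6 is sp (two π bonds).
C1: sp2
C2: sp2
C3: sp3
C4: sp ✓
C5: sp ✓
C6: sp ✓
C7: sp ✓
C8: sp2
C9: sp ✓
C10: sp2
C11: sp3
C12: sp3
C13: sp ✓
C14: sp ✓
7 carbons are sp.

7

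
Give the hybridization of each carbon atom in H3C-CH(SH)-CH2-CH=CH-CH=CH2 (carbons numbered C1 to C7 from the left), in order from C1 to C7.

C1 has 4 σ bonds: steric number 4 → sp3.
C2: 4 σ bonds — 4 electron domains, sp3.
C3 carries 4 σ bonds, giving a steric number of 4, so it is sp3.
C4: 3 σ bonds, plus one π bond — 3 electron domains, sp2.
C5: 3 σ bonds, plus one π bond; 3 regions of electron density → sp2.
C6 is sp2: 3 σ bonds, plus one π bond, 3 electron-density regions.
C7: 3 σ bonds, plus one π bond; 3 regions of electron density → sp2.

C1 sp3, C2 sp3, C3 sp3, C4 sp2, C5 sp2, C6 sp2, C7 sp2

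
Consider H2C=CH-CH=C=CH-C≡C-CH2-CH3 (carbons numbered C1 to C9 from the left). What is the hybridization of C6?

C6 (2 σ bonds, plus two π bonds) has steric number 2: sp.

sp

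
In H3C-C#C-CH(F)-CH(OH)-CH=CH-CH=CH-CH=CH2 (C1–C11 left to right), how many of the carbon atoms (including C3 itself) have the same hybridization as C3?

2

C3 is sp (two π bonds).
C1: sp3
C2: sp ✓
C3: sp ✓
C4: sp3
C5: sp3
C6: sp2
C7: sp2
C8: sp2
C9: sp2
C10: sp2
C11: sp2
2 carbons are sp.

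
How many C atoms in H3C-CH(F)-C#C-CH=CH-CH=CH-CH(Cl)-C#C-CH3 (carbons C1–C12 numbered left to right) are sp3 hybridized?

C1: sp3 ✓
C2: sp3 ✓
C3: sp
C4: sp
C5: sp2
C6: sp2
C7: sp2
C8: sp2
C9: sp3 ✓
C10: sp
C11: sp
C12: sp3 ✓
C1, C2, C9, C12 → 4 sp3 carbons.

4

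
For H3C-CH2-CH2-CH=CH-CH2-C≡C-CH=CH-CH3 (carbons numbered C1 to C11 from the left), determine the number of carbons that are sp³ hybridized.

C1: sp3 ✓
C2: sp3 ✓
C3: sp3 ✓
C4: sp2
C5: sp2
C6: sp3 ✓
C7: sp
C8: sp
C9: sp2
C10: sp2
C11: sp3 ✓
C1, C2, C3, C6, C11 → 5 sp3 carbons.

5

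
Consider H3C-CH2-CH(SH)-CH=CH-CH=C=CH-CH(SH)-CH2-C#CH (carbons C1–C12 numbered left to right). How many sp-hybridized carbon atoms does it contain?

3

C1: sp3
C2: sp3
C3: sp3
C4: sp2
C5: sp2
C6: sp2
C7: sp ✓
C8: sp2
C9: sp3
C10: sp3
C11: sp ✓
C12: sp ✓
C7, C11, C12 → 3 sp carbons.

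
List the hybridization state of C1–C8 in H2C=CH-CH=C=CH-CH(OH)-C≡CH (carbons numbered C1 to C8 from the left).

C1 sp2, C2 sp2, C3 sp2, C4 sp, C5 sp2, C6 sp3, C7 sp, C8 sp

C1 is sp2: 3 σ bonds, plus one π bond, 3 electron-density regions.
C2 has 3 σ bonds, plus one π bond: steric number 3 → sp2.
C3 has 3 σ bonds, plus one π bond: steric number 3 → sp2.
C4: 2 σ bonds, plus two π bonds; 2 regions of electron density → sp.
C5 (3 σ bonds, plus one π bond) has steric number 3: sp2.
C6 has 4 σ bonds: steric number 4 → sp3.
C7 — 2 σ bonds, plus two π bonds. Steric number 2, so sp.
C8 carries 2 σ bonds, plus two π bonds, giving a steric number of 2, so it is sp.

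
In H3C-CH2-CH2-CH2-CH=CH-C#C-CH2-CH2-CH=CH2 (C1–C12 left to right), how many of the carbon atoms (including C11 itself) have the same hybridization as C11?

4

C11 is sp2 (one π bond).
C1: sp3
C2: sp3
C3: sp3
C4: sp3
C5: sp2 ✓
C6: sp2 ✓
C7: sp
C8: sp
C9: sp3
C10: sp3
C11: sp2 ✓
C12: sp2 ✓
4 carbons are sp2.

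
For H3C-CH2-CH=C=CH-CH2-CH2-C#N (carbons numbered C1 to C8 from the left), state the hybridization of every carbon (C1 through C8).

C1 sp3, C2 sp3, C3 sp2, C4 sp, C5 sp2, C6 sp3, C7 sp3, C8 sp

C1 carries 4 σ bonds, giving a steric number of 4, so it is sp3.
C2 — 4 σ bonds. Steric number 4, so sp3.
C3: 3 σ bonds, plus one π bond; 3 regions of electron density → sp2.
C4 has 2 σ bonds, plus two π bonds: steric number 2 → sp.
C5: 3 σ bonds, plus one π bond; 3 regions of electron density → sp2.
C6 carries 4 σ bonds, giving a steric number of 4, so it is sp3.
C7 has 4 σ bonds: steric number 4 → sp3.
C8 carries 2 σ bonds, plus two π bonds, giving a steric number of 2, so it is sp.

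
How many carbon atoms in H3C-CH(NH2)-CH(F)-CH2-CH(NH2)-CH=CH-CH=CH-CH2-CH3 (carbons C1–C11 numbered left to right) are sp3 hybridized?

C1: sp3 ✓
C2: sp3 ✓
C3: sp3 ✓
C4: sp3 ✓
C5: sp3 ✓
C6: sp2
C7: sp2
C8: sp2
C9: sp2
C10: sp3 ✓
C11: sp3 ✓
C1, C2, C3, C4, C5, C10, C11 → 7 sp3 carbons.

7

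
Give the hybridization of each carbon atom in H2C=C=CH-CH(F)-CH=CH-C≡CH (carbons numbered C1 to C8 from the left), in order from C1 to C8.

C1 sp2, C2 sp, C3 sp2, C4 sp3, C5 sp2, C6 sp2, C7 sp, C8 sp

C1 (3 σ bonds, plus one π bond) has steric number 3: sp2.
C2 has 2 σ bonds, plus two π bonds: steric number 2 → sp.
C3 is sp2: 3 σ bonds, plus one π bond, 3 electron-density regions.
C4: 4 σ bonds — 4 electron domains, sp3.
C5: 3 σ bonds, plus one π bond; 3 regions of electron density → sp2.
C6 — 3 σ bonds, plus one π bond. Steric number 3, so sp2.
C7 has 2 σ bonds, plus two π bonds: steric number 2 → sp.
C8: 2 σ bonds, plus two π bonds — 2 electron domains, sp.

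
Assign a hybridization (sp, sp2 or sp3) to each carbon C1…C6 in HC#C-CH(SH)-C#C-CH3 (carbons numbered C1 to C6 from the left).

C1 (2 σ bonds, plus two π bonds) has steric number 2: sp.
C2 is sp: 2 σ bonds, plus two π bonds, 2 electron-density regions.
C3 (4 σ bonds) has steric number 4: sp3.
C4 (2 σ bonds, plus two π bonds) has steric number 2: sp.
C5 has 2 σ bonds, plus two π bonds: steric number 2 → sp.
C6: 4 σ bonds — 4 electron domains, sp3.

C1 sp, C2 sp, C3 sp3, C4 sp, C5 sp, C6 sp3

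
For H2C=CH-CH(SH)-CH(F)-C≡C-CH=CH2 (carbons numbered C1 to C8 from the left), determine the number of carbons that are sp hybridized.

2

C1: sp2
C2: sp2
C3: sp3
C4: sp3
C5: sp ✓
C6: sp ✓
C7: sp2
C8: sp2
C5, C6 → 2 sp carbons.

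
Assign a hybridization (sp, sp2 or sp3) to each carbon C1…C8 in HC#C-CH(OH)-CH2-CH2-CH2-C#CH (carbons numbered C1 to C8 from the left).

C1 has 2 σ bonds, plus two π bonds: steric number 2 → sp.
C2 is sp: 2 σ bonds, plus two π bonds, 2 electron-density regions.
C3 — 4 σ bonds. Steric number 4, so sp3.
C4 — 4 σ bonds. Steric number 4, so sp3.
C5 has 4 σ bonds: steric number 4 → sp3.
C6 has 4 σ bonds: steric number 4 → sp3.
C7 is sp: 2 σ bonds, plus two π bonds, 2 electron-density regions.
C8 (2 σ bonds, plus two π bonds) has steric number 2: sp.

C1 sp, C2 sp, C3 sp3, C4 sp3, C5 sp3, C6 sp3, C7 sp, C8 sp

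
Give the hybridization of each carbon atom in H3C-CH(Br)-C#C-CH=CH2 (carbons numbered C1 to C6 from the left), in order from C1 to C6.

C1 (4 σ bonds) has steric number 4: sp3.
C2: 4 σ bonds — 4 electron domains, sp3.
C3 carries 2 σ bonds, plus two π bonds, giving a steric number of 2, so it is sp.
C4 (2 σ bonds, plus two π bonds) has steric number 2: sp.
C5 carries 3 σ bonds, plus one π bond, giving a steric number of 3, so it is sp2.
C6: 3 σ bonds, plus one π bond — 3 electron domains, sp2.

C1 sp3, C2 sp3, C3 sp, C4 sp, C5 sp2, C6 sp2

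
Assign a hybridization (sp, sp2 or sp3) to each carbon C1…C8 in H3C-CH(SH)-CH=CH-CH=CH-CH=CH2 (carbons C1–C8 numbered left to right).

C1 is sp3: 4 σ bonds, 4 electron-density regions.
C2 — 4 σ bonds. Steric number 4, so sp3.
C3: 3 σ bonds, plus one π bond — 3 electron domains, sp2.
C4 has 3 σ bonds, plus one π bond: steric number 3 → sp2.
C5: 3 σ bonds, plus one π bond — 3 electron domains, sp2.
C6 carries 3 σ bonds, plus one π bond, giving a steric number of 3, so it is sp2.
C7 (3 σ bonds, plus one π bond) has steric number 3: sp2.
C8 has 3 σ bonds, plus one π bond: steric number 3 → sp2.

C1 sp3, C2 sp3, C3 sp2, C4 sp2, C5 sp2, C6 sp2, C7 sp2, C8 sp2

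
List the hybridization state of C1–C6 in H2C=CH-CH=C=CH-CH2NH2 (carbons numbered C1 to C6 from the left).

C1 — 3 σ bonds, plus one π bond. Steric number 3, so sp2.
C2: 3 σ bonds, plus one π bond; 3 regions of electron density → sp2.
C3 is sp2: 3 σ bonds, plus one π bond, 3 electron-density regions.
C4: 2 σ bonds, plus two π bonds; 2 regions of electron density → sp.
C5 has 3 σ bonds, plus one π bond: steric number 3 → sp2.
C6 is sp3: 4 σ bonds, 4 electron-density regions.

C1 sp2, C2 sp2, C3 sp2, C4 sp, C5 sp2, C6 sp3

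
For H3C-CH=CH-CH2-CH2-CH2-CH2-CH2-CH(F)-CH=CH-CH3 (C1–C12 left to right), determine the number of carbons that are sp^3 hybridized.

C1: sp3 ✓
C2: sp2
C3: sp2
C4: sp3 ✓
C5: sp3 ✓
C6: sp3 ✓
C7: sp3 ✓
C8: sp3 ✓
C9: sp3 ✓
C10: sp2
C11: sp2
C12: sp3 ✓
C1, C4, C5, C6, C7, C8, C9, C12 → 8 sp3 carbons.

8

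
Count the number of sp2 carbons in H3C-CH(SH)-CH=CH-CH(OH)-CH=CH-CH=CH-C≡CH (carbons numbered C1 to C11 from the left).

C1: sp3
C2: sp3
C3: sp2 ✓
C4: sp2 ✓
C5: sp3
C6: sp2 ✓
C7: sp2 ✓
C8: sp2 ✓
C9: sp2 ✓
C10: sp
C11: sp
C3, C4, C6, C7, C8, C9 → 6 sp2 carbons.

6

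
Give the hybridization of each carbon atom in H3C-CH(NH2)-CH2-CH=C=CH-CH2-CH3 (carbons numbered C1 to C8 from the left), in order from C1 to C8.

C1 sp3, C2 sp3, C3 sp3, C4 sp2, C5 sp, C6 sp2, C7 sp3, C8 sp3

C1: 4 σ bonds — 4 electron domains, sp3.
C2: 4 σ bonds; 4 regions of electron density → sp3.
C3 — 4 σ bonds. Steric number 4, so sp3.
C4: 3 σ bonds, plus one π bond; 3 regions of electron density → sp2.
C5 — 2 σ bonds, plus two π bonds. Steric number 2, so sp.
C6 is sp2: 3 σ bonds, plus one π bond, 3 electron-density regions.
C7 has 4 σ bonds: steric number 4 → sp3.
C8: 4 σ bonds — 4 electron domains, sp3.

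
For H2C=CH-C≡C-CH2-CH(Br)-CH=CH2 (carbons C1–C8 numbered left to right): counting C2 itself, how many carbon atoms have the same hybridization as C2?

4

C2 is sp2 (one π bond).
C1: sp2 ✓
C2: sp2 ✓
C3: sp
C4: sp
C5: sp3
C6: sp3
C7: sp2 ✓
C8: sp2 ✓
4 carbons are sp2.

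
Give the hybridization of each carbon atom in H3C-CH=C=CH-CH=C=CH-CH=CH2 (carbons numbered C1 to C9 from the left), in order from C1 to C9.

C1 is sp3: 4 σ bonds, 4 electron-density regions.
C2 is sp2: 3 σ bonds, plus one π bond, 3 electron-density regions.
C3: 2 σ bonds, plus two π bonds; 2 regions of electron density → sp.
C4: 3 σ bonds, plus one π bond; 3 regions of electron density → sp2.
C5 carries 3 σ bonds, plus one π bond, giving a steric number of 3, so it is sp2.
C6 has 2 σ bonds, plus two π bonds: steric number 2 → sp.
C7: 3 σ bonds, plus one π bond; 3 regions of electron density → sp2.
C8: 3 σ bonds, plus one π bond; 3 regions of electron density → sp2.
C9 has 3 σ bonds, plus one π bond: steric number 3 → sp2.

C1 sp3, C2 sp2, C3 sp, C4 sp2, C5 sp2, C6 sp, C7 sp2, C8 sp2, C9 sp2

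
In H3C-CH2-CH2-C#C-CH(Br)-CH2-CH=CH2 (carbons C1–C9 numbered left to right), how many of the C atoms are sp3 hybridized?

5

C1: sp3 ✓
C2: sp3 ✓
C3: sp3 ✓
C4: sp
C5: sp
C6: sp3 ✓
C7: sp3 ✓
C8: sp2
C9: sp2
C1, C2, C3, C6, C7 → 5 sp3 carbons.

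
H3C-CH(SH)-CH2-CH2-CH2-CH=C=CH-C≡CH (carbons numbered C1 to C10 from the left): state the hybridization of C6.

C6 (3 σ bonds, plus one π bond) has steric number 3: sp2.

sp^2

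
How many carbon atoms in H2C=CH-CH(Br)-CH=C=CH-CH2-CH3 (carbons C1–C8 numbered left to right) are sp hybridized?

1

C1: sp2
C2: sp2
C3: sp3
C4: sp2
C5: sp ✓
C6: sp2
C7: sp3
C8: sp3
C5 → 1 sp carbon.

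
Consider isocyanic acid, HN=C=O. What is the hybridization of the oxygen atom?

The oxygen atom: 1 σ bond and 2 lone pairs, plus one π bond — 3 electron domains, sp2.

sp^2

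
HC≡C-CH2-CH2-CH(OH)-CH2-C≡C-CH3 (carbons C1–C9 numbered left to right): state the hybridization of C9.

C9 carries 4 σ bonds, giving a steric number of 4, so it is sp3.

sp^3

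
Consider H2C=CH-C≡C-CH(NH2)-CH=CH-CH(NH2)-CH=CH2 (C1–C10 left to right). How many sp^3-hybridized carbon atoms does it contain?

C1: sp2
C2: sp2
C3: sp
C4: sp
C5: sp3 ✓
C6: sp2
C7: sp2
C8: sp3 ✓
C9: sp2
C10: sp2
C5, C8 → 2 sp3 carbons.

2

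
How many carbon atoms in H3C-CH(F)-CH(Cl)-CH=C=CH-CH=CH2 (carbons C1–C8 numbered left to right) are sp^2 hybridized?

4

C1: sp3
C2: sp3
C3: sp3
C4: sp2 ✓
C5: sp
C6: sp2 ✓
C7: sp2 ✓
C8: sp2 ✓
C4, C6, C7, C8 → 4 sp2 carbons.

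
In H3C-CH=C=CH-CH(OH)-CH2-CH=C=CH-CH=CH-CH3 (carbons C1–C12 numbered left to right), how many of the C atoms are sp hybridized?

2

C1: sp3
C2: sp2
C3: sp ✓
C4: sp2
C5: sp3
C6: sp3
C7: sp2
C8: sp ✓
C9: sp2
C10: sp2
C11: sp2
C12: sp3
C3, C8 → 2 sp carbons.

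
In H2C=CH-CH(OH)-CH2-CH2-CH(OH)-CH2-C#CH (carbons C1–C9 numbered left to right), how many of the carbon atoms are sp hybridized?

2

C1: sp2
C2: sp2
C3: sp3
C4: sp3
C5: sp3
C6: sp3
C7: sp3
C8: sp ✓
C9: sp ✓
C8, C9 → 2 sp carbons.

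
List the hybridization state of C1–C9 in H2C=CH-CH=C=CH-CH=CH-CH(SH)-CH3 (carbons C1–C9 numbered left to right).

C1 has 3 σ bonds, plus one π bond: steric number 3 → sp2.
C2 carries 3 σ bonds, plus one π bond, giving a steric number of 3, so it is sp2.
C3 — 3 σ bonds, plus one π bond. Steric number 3, so sp2.
C4 carries 2 σ bonds, plus two π bonds, giving a steric number of 2, so it is sp.
C5 — 3 σ bonds, plus one π bond. Steric number 3, so sp2.
C6 — 3 σ bonds, plus one π bond. Steric number 3, so sp2.
C7 carries 3 σ bonds, plus one π bond, giving a steric number of 3, so it is sp2.
C8 — 4 σ bonds. Steric number 4, so sp3.
C9: 4 σ bonds — 4 electron domains, sp3.

C1 sp2, C2 sp2, C3 sp2, C4 sp, C5 sp2, C6 sp2, C7 sp2, C8 sp3, C9 sp3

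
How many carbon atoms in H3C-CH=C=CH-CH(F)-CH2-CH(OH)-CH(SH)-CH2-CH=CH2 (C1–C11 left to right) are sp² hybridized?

4

C1: sp3
C2: sp2 ✓
C3: sp
C4: sp2 ✓
C5: sp3
C6: sp3
C7: sp3
C8: sp3
C9: sp3
C10: sp2 ✓
C11: sp2 ✓
C2, C4, C10, C11 → 4 sp2 carbons.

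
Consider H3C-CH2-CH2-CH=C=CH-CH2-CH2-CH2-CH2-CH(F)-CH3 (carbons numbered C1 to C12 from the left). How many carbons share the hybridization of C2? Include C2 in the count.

9

C2 is sp3 (only σ bonds).
C1: sp3 ✓
C2: sp3 ✓
C3: sp3 ✓
C4: sp2
C5: sp
C6: sp2
C7: sp3 ✓
C8: sp3 ✓
C9: sp3 ✓
C10: sp3 ✓
C11: sp3 ✓
C12: sp3 ✓
9 carbons are sp3.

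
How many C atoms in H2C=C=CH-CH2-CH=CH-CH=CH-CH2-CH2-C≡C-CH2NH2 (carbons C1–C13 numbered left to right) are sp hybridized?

C1: sp2
C2: sp ✓
C3: sp2
C4: sp3
C5: sp2
C6: sp2
C7: sp2
C8: sp2
C9: sp3
C10: sp3
C11: sp ✓
C12: sp ✓
C13: sp3
C2, C11, C12 → 3 sp carbons.

3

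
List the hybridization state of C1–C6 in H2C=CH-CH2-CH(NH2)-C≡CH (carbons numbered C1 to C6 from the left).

C1 sp2, C2 sp2, C3 sp3, C4 sp3, C5 sp, C6 sp

C1 carries 3 σ bonds, plus one π bond, giving a steric number of 3, so it is sp2.
C2 has 3 σ bonds, plus one π bond: steric number 3 → sp2.
C3 has 4 σ bonds: steric number 4 → sp3.
C4 carries 4 σ bonds, giving a steric number of 4, so it is sp3.
C5 — 2 σ bonds, plus two π bonds. Steric number 2, so sp.
C6 carries 2 σ bonds, plus two π bonds, giving a steric number of 2, so it is sp.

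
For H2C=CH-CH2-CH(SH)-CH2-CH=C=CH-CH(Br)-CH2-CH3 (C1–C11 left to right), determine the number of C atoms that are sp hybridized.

1

C1: sp2
C2: sp2
C3: sp3
C4: sp3
C5: sp3
C6: sp2
C7: sp ✓
C8: sp2
C9: sp3
C10: sp3
C11: sp3
C7 → 1 sp carbon.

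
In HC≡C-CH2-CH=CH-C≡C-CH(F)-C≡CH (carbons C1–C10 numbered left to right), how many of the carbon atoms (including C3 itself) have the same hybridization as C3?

C3 is sp3 (only σ bonds).
C1: sp
C2: sp
C3: sp3 ✓
C4: sp2
C5: sp2
C6: sp
C7: sp
C8: sp3 ✓
C9: sp
C10: sp
2 carbons are sp3.

2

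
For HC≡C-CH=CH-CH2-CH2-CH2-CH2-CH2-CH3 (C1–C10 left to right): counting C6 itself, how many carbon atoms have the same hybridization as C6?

6

C6 is sp3 (only σ bonds).
C1: sp
C2: sp
C3: sp2
C4: sp2
C5: sp3 ✓
C6: sp3 ✓
C7: sp3 ✓
C8: sp3 ✓
C9: sp3 ✓
C10: sp3 ✓
6 carbons are sp3.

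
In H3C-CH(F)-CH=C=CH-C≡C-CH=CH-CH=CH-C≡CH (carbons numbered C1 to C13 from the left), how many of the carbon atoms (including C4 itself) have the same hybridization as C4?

5

C4 is sp (two π bonds).
C1: sp3
C2: sp3
C3: sp2
C4: sp ✓
C5: sp2
C6: sp ✓
C7: sp ✓
C8: sp2
C9: sp2
C10: sp2
C11: sp2
C12: sp ✓
C13: sp ✓
5 carbons are sp.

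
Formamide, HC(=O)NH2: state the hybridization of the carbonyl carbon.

sp²

The carbonyl carbon — 3 σ bonds, plus one π bond. Steric number 3, so sp2.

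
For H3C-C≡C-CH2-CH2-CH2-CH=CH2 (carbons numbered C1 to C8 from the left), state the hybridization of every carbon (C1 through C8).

C1: 4 σ bonds; 4 regions of electron density → sp3.
C2 is sp: 2 σ bonds, plus two π bonds, 2 electron-density regions.
C3 is sp: 2 σ bonds, plus two π bonds, 2 electron-density regions.
C4 has 4 σ bonds: steric number 4 → sp3.
C5 has 4 σ bonds: steric number 4 → sp3.
C6 carries 4 σ bonds, giving a steric number of 4, so it is sp3.
C7: 3 σ bonds, plus one π bond; 3 regions of electron density → sp2.
C8 is sp2: 3 σ bonds, plus one π bond, 3 electron-density regions.

C1 sp3, C2 sp, C3 sp, C4 sp3, C5 sp3, C6 sp3, C7 sp2, C8 sp2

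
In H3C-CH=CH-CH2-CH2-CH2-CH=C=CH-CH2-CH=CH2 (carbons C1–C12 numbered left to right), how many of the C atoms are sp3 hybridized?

C1: sp3 ✓
C2: sp2
C3: sp2
C4: sp3 ✓
C5: sp3 ✓
C6: sp3 ✓
C7: sp2
C8: sp
C9: sp2
C10: sp3 ✓
C11: sp2
C12: sp2
C1, C4, C5, C6, C10 → 5 sp3 carbons.

5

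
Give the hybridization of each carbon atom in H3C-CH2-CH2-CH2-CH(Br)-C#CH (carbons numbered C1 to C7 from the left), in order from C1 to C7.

C1 sp3, C2 sp3, C3 sp3, C4 sp3, C5 sp3, C6 sp, C7 sp

C1: 4 σ bonds — 4 electron domains, sp3.
C2 carries 4 σ bonds, giving a steric number of 4, so it is sp3.
C3 carries 4 σ bonds, giving a steric number of 4, so it is sp3.
C4: 4 σ bonds — 4 electron domains, sp3.
C5 has 4 σ bonds: steric number 4 → sp3.
C6 — 2 σ bonds, plus two π bonds. Steric number 2, so sp.
C7: 2 σ bonds, plus two π bonds; 2 regions of electron density → sp.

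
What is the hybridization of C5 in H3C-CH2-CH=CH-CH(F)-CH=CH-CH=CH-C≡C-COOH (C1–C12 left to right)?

sp3

C5 is sp3: 4 σ bonds, 4 electron-density regions.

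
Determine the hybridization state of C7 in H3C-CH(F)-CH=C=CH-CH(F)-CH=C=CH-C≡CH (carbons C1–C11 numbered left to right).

C7 — 3 σ bonds, plus one π bond. Steric number 3, so sp2.

sp^2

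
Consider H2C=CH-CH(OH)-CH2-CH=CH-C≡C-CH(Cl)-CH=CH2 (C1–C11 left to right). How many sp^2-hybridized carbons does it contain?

6

C1: sp2 ✓
C2: sp2 ✓
C3: sp3
C4: sp3
C5: sp2 ✓
C6: sp2 ✓
C7: sp
C8: sp
C9: sp3
C10: sp2 ✓
C11: sp2 ✓
C1, C2, C5, C6, C10, C11 → 6 sp2 carbons.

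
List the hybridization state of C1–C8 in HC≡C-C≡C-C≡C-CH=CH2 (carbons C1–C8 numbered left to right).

C1: 2 σ bonds, plus two π bonds — 2 electron domains, sp.
C2 has 2 σ bonds, plus two π bonds: steric number 2 → sp.
C3 carries 2 σ bonds, plus two π bonds, giving a steric number of 2, so it is sp.
C4 carries 2 σ bonds, plus two π bonds, giving a steric number of 2, so it is sp.
C5: 2 σ bonds, plus two π bonds; 2 regions of electron density → sp.
C6: 2 σ bonds, plus two π bonds — 2 electron domains, sp.
C7 — 3 σ bonds, plus one π bond. Steric number 3, so sp2.
C8: 3 σ bonds, plus one π bond — 3 electron domains, sp2.

C1 sp, C2 sp, C3 sp, C4 sp, C5 sp, C6 sp, C7 sp2, C8 sp2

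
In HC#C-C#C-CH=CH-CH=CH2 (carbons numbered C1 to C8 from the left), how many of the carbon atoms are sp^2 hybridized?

C1: sp
C2: sp
C3: sp
C4: sp
C5: sp2 ✓
C6: sp2 ✓
C7: sp2 ✓
C8: sp2 ✓
C5, C6, C7, C8 → 4 sp2 carbons.

4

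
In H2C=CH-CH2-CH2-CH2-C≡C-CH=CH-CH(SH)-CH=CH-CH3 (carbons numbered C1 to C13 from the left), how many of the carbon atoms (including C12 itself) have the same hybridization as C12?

6

C12 is sp2 (one π bond).
C1: sp2 ✓
C2: sp2 ✓
C3: sp3
C4: sp3
C5: sp3
C6: sp
C7: sp
C8: sp2 ✓
C9: sp2 ✓
C10: sp3
C11: sp2 ✓
C12: sp2 ✓
C13: sp3
6 carbons are sp2.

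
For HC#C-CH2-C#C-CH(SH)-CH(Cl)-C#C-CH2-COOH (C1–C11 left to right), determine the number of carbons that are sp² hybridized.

1

C1: sp
C2: sp
C3: sp3
C4: sp
C5: sp
C6: sp3
C7: sp3
C8: sp
C9: sp
C10: sp3
C11: sp2 ✓
C11 → 1 sp2 carbon.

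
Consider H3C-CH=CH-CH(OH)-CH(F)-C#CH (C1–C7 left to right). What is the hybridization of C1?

sp3

C1 has 4 σ bonds: steric number 4 → sp3.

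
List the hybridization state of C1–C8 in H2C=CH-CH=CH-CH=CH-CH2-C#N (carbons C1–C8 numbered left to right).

C1 sp2, C2 sp2, C3 sp2, C4 sp2, C5 sp2, C6 sp2, C7 sp3, C8 sp

C1 — 3 σ bonds, plus one π bond. Steric number 3, so sp2.
C2 carries 3 σ bonds, plus one π bond, giving a steric number of 3, so it is sp2.
C3 is sp2: 3 σ bonds, plus one π bond, 3 electron-density regions.
C4 is sp2: 3 σ bonds, plus one π bond, 3 electron-density regions.
C5 is sp2: 3 σ bonds, plus one π bond, 3 electron-density regions.
C6 — 3 σ bonds, plus one π bond. Steric number 3, so sp2.
C7 is sp3: 4 σ bonds, 4 electron-density regions.
C8 — 2 σ bonds, plus two π bonds. Steric number 2, so sp.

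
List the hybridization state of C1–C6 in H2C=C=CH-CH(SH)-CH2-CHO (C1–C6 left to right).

C1 is sp2: 3 σ bonds, plus one π bond, 3 electron-density regions.
C2 is sp: 2 σ bonds, plus two π bonds, 2 electron-density regions.
C3 has 3 σ bonds, plus one π bond: steric number 3 → sp2.
C4 has 4 σ bonds: steric number 4 → sp3.
C5 is sp3: 4 σ bonds, 4 electron-density regions.
C6 (3 σ bonds, plus one π bond) has steric number 3: sp2.

C1 sp2, C2 sp, C3 sp2, C4 sp3, C5 sp3, C6 sp2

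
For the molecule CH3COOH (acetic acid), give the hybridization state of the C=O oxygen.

The C=O oxygen: 1 σ bond and 2 lone pairs, plus one π bond — 3 electron domains, sp2.

sp^2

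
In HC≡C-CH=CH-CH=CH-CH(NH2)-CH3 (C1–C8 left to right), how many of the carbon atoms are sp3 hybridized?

C1: sp
C2: sp
C3: sp2
C4: sp2
C5: sp2
C6: sp2
C7: sp3 ✓
C8: sp3 ✓
C7, C8 → 2 sp3 carbons.

2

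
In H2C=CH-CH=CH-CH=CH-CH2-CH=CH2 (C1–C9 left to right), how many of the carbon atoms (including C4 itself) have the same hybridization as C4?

8

C4 is sp2 (one π bond).
C1: sp2 ✓
C2: sp2 ✓
C3: sp2 ✓
C4: sp2 ✓
C5: sp2 ✓
C6: sp2 ✓
C7: sp3
C8: sp2 ✓
C9: sp2 ✓
8 carbons are sp2.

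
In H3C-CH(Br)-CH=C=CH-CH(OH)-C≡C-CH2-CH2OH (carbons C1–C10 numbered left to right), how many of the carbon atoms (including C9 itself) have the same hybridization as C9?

5

C9 is sp3 (only σ bonds).
C1: sp3 ✓
C2: sp3 ✓
C3: sp2
C4: sp
C5: sp2
C6: sp3 ✓
C7: sp
C8: sp
C9: sp3 ✓
C10: sp3 ✓
5 carbons are sp3.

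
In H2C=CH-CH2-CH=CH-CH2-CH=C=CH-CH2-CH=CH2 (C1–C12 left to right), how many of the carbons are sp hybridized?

C1: sp2
C2: sp2
C3: sp3
C4: sp2
C5: sp2
C6: sp3
C7: sp2
C8: sp ✓
C9: sp2
C10: sp3
C11: sp2
C12: sp2
C8 → 1 sp carbon.

1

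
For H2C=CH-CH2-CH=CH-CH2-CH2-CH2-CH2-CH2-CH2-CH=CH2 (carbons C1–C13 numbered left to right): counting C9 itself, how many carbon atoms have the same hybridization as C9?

7

C9 is sp3 (only σ bonds).
C1: sp2
C2: sp2
C3: sp3 ✓
C4: sp2
C5: sp2
C6: sp3 ✓
C7: sp3 ✓
C8: sp3 ✓
C9: sp3 ✓
C10: sp3 ✓
C11: sp3 ✓
C12: sp2
C13: sp2
7 carbons are sp3.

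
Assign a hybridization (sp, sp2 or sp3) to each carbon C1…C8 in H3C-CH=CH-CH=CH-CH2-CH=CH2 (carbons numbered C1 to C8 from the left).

C1: 4 σ bonds — 4 electron domains, sp3.
C2 is sp2: 3 σ bonds, plus one π bond, 3 electron-density regions.
C3 — 3 σ bonds, plus one π bond. Steric number 3, so sp2.
C4 — 3 σ bonds, plus one π bond. Steric number 3, so sp2.
C5 has 3 σ bonds, plus one π bond: steric number 3 → sp2.
C6 (4 σ bonds) has steric number 4: sp3.
C7 is sp2: 3 σ bonds, plus one π bond, 3 electron-density regions.
C8: 3 σ bonds, plus one π bond; 3 regions of electron density → sp2.

C1 sp3, C2 sp2, C3 sp2, C4 sp2, C5 sp2, C6 sp3, C7 sp2, C8 sp2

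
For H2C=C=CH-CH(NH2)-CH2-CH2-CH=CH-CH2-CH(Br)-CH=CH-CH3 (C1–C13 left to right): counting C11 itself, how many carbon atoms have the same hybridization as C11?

6

C11 is sp2 (one π bond).
C1: sp2 ✓
C2: sp
C3: sp2 ✓
C4: sp3
C5: sp3
C6: sp3
C7: sp2 ✓
C8: sp2 ✓
C9: sp3
C10: sp3
C11: sp2 ✓
C12: sp2 ✓
C13: sp3
6 carbons are sp2.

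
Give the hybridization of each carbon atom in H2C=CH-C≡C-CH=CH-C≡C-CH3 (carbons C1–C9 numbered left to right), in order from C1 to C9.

C1 (3 σ bonds, plus one π bond) has steric number 3: sp2.
C2 — 3 σ bonds, plus one π bond. Steric number 3, so sp2.
C3 — 2 σ bonds, plus two π bonds. Steric number 2, so sp.
C4 — 2 σ bonds, plus two π bonds. Steric number 2, so sp.
C5 is sp2: 3 σ bonds, plus one π bond, 3 electron-density regions.
C6 (3 σ bonds, plus one π bond) has steric number 3: sp2.
C7 (2 σ bonds, plus two π bonds) has steric number 2: sp.
C8: 2 σ bonds, plus two π bonds — 2 electron domains, sp.
C9 carries 4 σ bonds, giving a steric number of 4, so it is sp3.

C1 sp2, C2 sp2, C3 sp, C4 sp, C5 sp2, C6 sp2, C7 sp, C8 sp, C9 sp3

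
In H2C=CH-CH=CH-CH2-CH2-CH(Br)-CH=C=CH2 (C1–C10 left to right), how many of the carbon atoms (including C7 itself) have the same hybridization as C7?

C7 is sp3 (only σ bonds).
C1: sp2
C2: sp2
C3: sp2
C4: sp2
C5: sp3 ✓
C6: sp3 ✓
C7: sp3 ✓
C8: sp2
C9: sp
C10: sp2
3 carbons are sp3.

3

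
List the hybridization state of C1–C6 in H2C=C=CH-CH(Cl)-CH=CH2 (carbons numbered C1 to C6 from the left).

C1: 3 σ bonds, plus one π bond — 3 electron domains, sp2.
C2: 2 σ bonds, plus two π bonds — 2 electron domains, sp.
C3: 3 σ bonds, plus one π bond; 3 regions of electron density → sp2.
C4: 4 σ bonds — 4 electron domains, sp3.
C5: 3 σ bonds, plus one π bond — 3 electron domains, sp2.
C6 (3 σ bonds, plus one π bond) has steric number 3: sp2.

C1 sp2, C2 sp, C3 sp2, C4 sp3, C5 sp2, C6 sp2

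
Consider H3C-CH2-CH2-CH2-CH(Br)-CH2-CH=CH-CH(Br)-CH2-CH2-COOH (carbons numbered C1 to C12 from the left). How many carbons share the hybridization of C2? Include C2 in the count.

9

C2 is sp3 (only σ bonds).
C1: sp3 ✓
C2: sp3 ✓
C3: sp3 ✓
C4: sp3 ✓
C5: sp3 ✓
C6: sp3 ✓
C7: sp2
C8: sp2
C9: sp3 ✓
C10: sp3 ✓
C11: sp3 ✓
C12: sp2
9 carbons are sp3.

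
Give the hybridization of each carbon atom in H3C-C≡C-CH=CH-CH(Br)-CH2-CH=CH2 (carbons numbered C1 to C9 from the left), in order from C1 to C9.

C1 sp3, C2 sp, C3 sp, C4 sp2, C5 sp2, C6 sp3, C7 sp3, C8 sp2, C9 sp2

C1 is sp3: 4 σ bonds, 4 electron-density regions.
C2 has 2 σ bonds, plus two π bonds: steric number 2 → sp.
C3: 2 σ bonds, plus two π bonds — 2 electron domains, sp.
C4 (3 σ bonds, plus one π bond) has steric number 3: sp2.
C5 carries 3 σ bonds, plus one π bond, giving a steric number of 3, so it is sp2.
C6 is sp3: 4 σ bonds, 4 electron-density regions.
C7 is sp3: 4 σ bonds, 4 electron-density regions.
C8 (3 σ bonds, plus one π bond) has steric number 3: sp2.
C9 has 3 σ bonds, plus one π bond: steric number 3 → sp2.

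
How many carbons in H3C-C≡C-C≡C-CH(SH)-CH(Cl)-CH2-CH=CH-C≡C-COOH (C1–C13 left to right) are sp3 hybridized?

4

C1: sp3 ✓
C2: sp
C3: sp
C4: sp
C5: sp
C6: sp3 ✓
C7: sp3 ✓
C8: sp3 ✓
C9: sp2
C10: sp2
C11: sp
C12: sp
C13: sp2
C1, C6, C7, C8 → 4 sp3 carbons.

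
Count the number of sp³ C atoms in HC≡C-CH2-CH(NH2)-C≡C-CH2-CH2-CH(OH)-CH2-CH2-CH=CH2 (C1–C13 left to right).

C1: sp
C2: sp
C3: sp3 ✓
C4: sp3 ✓
C5: sp
C6: sp
C7: sp3 ✓
C8: sp3 ✓
C9: sp3 ✓
C10: sp3 ✓
C11: sp3 ✓
C12: sp2
C13: sp2
C3, C4, C7, C8, C9, C10, C11 → 7 sp3 carbons.

7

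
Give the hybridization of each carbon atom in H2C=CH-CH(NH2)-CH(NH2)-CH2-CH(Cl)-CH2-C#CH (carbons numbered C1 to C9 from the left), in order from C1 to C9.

C1 sp2, C2 sp2, C3 sp3, C4 sp3, C5 sp3, C6 sp3, C7 sp3, C8 sp, C9 sp

C1 — 3 σ bonds, plus one π bond. Steric number 3, so sp2.
C2: 3 σ bonds, plus one π bond; 3 regions of electron density → sp2.
C3: 4 σ bonds — 4 electron domains, sp3.
C4 carries 4 σ bonds, giving a steric number of 4, so it is sp3.
C5 (4 σ bonds) has steric number 4: sp3.
C6 carries 4 σ bonds, giving a steric number of 4, so it is sp3.
C7: 4 σ bonds; 4 regions of electron density → sp3.
C8: 2 σ bonds, plus two π bonds; 2 regions of electron density → sp.
C9 has 2 σ bonds, plus two π bonds: steric number 2 → sp.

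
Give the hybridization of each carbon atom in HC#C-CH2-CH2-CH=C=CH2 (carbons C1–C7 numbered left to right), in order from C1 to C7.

C1 sp, C2 sp, C3 sp3, C4 sp3, C5 sp2, C6 sp, C7 sp2

C1 has 2 σ bonds, plus two π bonds: steric number 2 → sp.
C2: 2 σ bonds, plus two π bonds — 2 electron domains, sp.
C3 has 4 σ bonds: steric number 4 → sp3.
C4: 4 σ bonds — 4 electron domains, sp3.
C5 — 3 σ bonds, plus one π bond. Steric number 3, so sp2.
C6 carries 2 σ bonds, plus two π bonds, giving a steric number of 2, so it is sp.
C7: 3 σ bonds, plus one π bond — 3 electron domains, sp2.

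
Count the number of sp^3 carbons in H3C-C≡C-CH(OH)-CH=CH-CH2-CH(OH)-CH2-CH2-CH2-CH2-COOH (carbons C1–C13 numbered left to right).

8

C1: sp3 ✓
C2: sp
C3: sp
C4: sp3 ✓
C5: sp2
C6: sp2
C7: sp3 ✓
C8: sp3 ✓
C9: sp3 ✓
C10: sp3 ✓
C11: sp3 ✓
C12: sp3 ✓
C13: sp2
C1, C4, C7, C8, C9, C10, C11, C12 → 8 sp3 carbons.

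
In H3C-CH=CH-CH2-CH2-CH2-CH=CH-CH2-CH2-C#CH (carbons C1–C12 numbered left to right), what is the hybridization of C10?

C10: 4 σ bonds — 4 electron domains, sp3.

sp^3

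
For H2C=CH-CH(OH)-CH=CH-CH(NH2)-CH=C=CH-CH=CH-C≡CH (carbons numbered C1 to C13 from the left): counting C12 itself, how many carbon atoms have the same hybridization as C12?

3

C12 is sp (two π bonds).
C1: sp2
C2: sp2
C3: sp3
C4: sp2
C5: sp2
C6: sp3
C7: sp2
C8: sp ✓
C9: sp2
C10: sp2
C11: sp2
C12: sp ✓
C13: sp ✓
3 carbons are sp.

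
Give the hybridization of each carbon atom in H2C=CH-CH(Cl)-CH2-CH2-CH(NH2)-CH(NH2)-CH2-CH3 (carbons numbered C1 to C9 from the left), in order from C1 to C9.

C1 is sp2: 3 σ bonds, plus one π bond, 3 electron-density regions.
C2: 3 σ bonds, plus one π bond; 3 regions of electron density → sp2.
C3: 4 σ bonds; 4 regions of electron density → sp3.
C4 — 4 σ bonds. Steric number 4, so sp3.
C5 (4 σ bonds) has steric number 4: sp3.
C6: 4 σ bonds; 4 regions of electron density → sp3.
C7 — 4 σ bonds. Steric number 4, so sp3.
C8 is sp3: 4 σ bonds, 4 electron-density regions.
C9: 4 σ bonds — 4 electron domains, sp3.

C1 sp2, C2 sp2, C3 sp3, C4 sp3, C5 sp3, C6 sp3, C7 sp3, C8 sp3, C9 sp3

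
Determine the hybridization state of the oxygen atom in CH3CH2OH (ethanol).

sp^3

The oxygen atom has 2 σ bonds and 2 lone pairs: steric number 4 → sp3.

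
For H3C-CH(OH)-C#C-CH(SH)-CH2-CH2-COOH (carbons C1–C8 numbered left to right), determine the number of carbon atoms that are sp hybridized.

2

C1: sp3
C2: sp3
C3: sp ✓
C4: sp ✓
C5: sp3
C6: sp3
C7: sp3
C8: sp2
C3, C4 → 2 sp carbons.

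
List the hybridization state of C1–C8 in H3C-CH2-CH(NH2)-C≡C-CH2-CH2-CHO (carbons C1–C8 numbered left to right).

C1 carries 4 σ bonds, giving a steric number of 4, so it is sp3.
C2 is sp3: 4 σ bonds, 4 electron-density regions.
C3 carries 4 σ bonds, giving a steric number of 4, so it is sp3.
C4 carries 2 σ bonds, plus two π bonds, giving a steric number of 2, so it is sp.
C5 — 2 σ bonds, plus two π bonds. Steric number 2, so sp.
C6 — 4 σ bonds. Steric number 4, so sp3.
C7: 4 σ bonds — 4 electron domains, sp3.
C8 has 3 σ bonds, plus one π bond: steric number 3 → sp2.

C1 sp3, C2 sp3, C3 sp3, C4 sp, C5 sp, C6 sp3, C7 sp3, C8 sp2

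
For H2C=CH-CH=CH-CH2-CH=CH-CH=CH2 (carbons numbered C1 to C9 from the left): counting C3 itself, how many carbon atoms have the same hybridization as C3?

C3 is sp2 (one π bond).
C1: sp2 ✓
C2: sp2 ✓
C3: sp2 ✓
C4: sp2 ✓
C5: sp3
C6: sp2 ✓
C7: sp2 ✓
C8: sp2 ✓
C9: sp2 ✓
8 carbons are sp2.

8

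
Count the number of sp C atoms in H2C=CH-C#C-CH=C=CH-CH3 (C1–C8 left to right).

3

C1: sp2
C2: sp2
C3: sp ✓
C4: sp ✓
C5: sp2
C6: sp ✓
C7: sp2
C8: sp3
C3, C4, C6 → 3 sp carbons.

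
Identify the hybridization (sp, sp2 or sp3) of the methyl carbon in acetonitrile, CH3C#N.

The methyl carbon (4 σ bonds) has steric number 4: sp3.

sp3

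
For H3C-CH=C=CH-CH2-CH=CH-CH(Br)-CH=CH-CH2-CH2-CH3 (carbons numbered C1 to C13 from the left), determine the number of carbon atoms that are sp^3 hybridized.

C1: sp3 ✓
C2: sp2
C3: sp
C4: sp2
C5: sp3 ✓
C6: sp2
C7: sp2
C8: sp3 ✓
C9: sp2
C10: sp2
C11: sp3 ✓
C12: sp3 ✓
C13: sp3 ✓
C1, C5, C8, C11, C12, C13 → 6 sp3 carbons.

6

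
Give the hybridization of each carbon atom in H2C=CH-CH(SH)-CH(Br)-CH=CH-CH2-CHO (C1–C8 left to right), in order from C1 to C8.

C1 has 3 σ bonds, plus one π bond: steric number 3 → sp2.
C2 is sp2: 3 σ bonds, plus one π bond, 3 electron-density regions.
C3 is sp3: 4 σ bonds, 4 electron-density regions.
C4 carries 4 σ bonds, giving a steric number of 4, so it is sp3.
C5 carries 3 σ bonds, plus one π bond, giving a steric number of 3, so it is sp2.
C6 has 3 σ bonds, plus one π bond: steric number 3 → sp2.
C7 is sp3: 4 σ bonds, 4 electron-density regions.
C8 — 3 σ bonds, plus one π bond. Steric number 3, so sp2.

C1 sp2, C2 sp2, C3 sp3, C4 sp3, C5 sp2, C6 sp2, C7 sp3, C8 sp2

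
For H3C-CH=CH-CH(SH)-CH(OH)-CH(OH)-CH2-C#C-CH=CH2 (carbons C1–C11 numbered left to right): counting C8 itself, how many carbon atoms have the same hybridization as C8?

C8 is sp (two π bonds).
C1: sp3
C2: sp2
C3: sp2
C4: sp3
C5: sp3
C6: sp3
C7: sp3
C8: sp ✓
C9: sp ✓
C10: sp2
C11: sp2
2 carbons are sp.

2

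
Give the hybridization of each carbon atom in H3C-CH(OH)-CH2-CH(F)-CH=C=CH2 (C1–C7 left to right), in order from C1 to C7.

C1: 4 σ bonds; 4 regions of electron density → sp3.
C2: 4 σ bonds — 4 electron domains, sp3.
C3 (4 σ bonds) has steric number 4: sp3.
C4 (4 σ bonds) has steric number 4: sp3.
C5 (3 σ bonds, plus one π bond) has steric number 3: sp2.
C6 — 2 σ bonds, plus two π bonds. Steric number 2, so sp.
C7 carries 3 σ bonds, plus one π bond, giving a steric number of 3, so it is sp2.

C1 sp3, C2 sp3, C3 sp3, C4 sp3, C5 sp2, C6 sp, C7 sp2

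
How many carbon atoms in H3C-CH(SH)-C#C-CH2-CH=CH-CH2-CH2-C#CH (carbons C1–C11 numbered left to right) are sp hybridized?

4

C1: sp3
C2: sp3
C3: sp ✓
C4: sp ✓
C5: sp3
C6: sp2
C7: sp2
C8: sp3
C9: sp3
C10: sp ✓
C11: sp ✓
C3, C4, C10, C11 → 4 sp carbons.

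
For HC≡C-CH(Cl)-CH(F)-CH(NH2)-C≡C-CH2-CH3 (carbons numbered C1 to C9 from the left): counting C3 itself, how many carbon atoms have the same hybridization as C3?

C3 is sp3 (only σ bonds).
C1: sp
C2: sp
C3: sp3 ✓
C4: sp3 ✓
C5: sp3 ✓
C6: sp
C7: sp
C8: sp3 ✓
C9: sp3 ✓
5 carbons are sp3.

5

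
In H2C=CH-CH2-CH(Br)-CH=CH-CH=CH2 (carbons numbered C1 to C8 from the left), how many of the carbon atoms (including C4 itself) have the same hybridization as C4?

C4 is sp3 (only σ bonds).
C1: sp2
C2: sp2
C3: sp3 ✓
C4: sp3 ✓
C5: sp2
C6: sp2
C7: sp2
C8: sp2
2 carbons are sp3.

2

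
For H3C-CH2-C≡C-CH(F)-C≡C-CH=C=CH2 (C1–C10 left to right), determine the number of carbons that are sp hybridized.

5

C1: sp3
C2: sp3
C3: sp ✓
C4: sp ✓
C5: sp3
C6: sp ✓
C7: sp ✓
C8: sp2
C9: sp ✓
C10: sp2
C3, C4, C6, C7, C9 → 5 sp carbons.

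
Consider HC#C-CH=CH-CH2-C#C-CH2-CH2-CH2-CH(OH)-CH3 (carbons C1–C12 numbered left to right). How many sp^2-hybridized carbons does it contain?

2

C1: sp
C2: sp
C3: sp2 ✓
C4: sp2 ✓
C5: sp3
C6: sp
C7: sp
C8: sp3
C9: sp3
C10: sp3
C11: sp3
C12: sp3
C3, C4 → 2 sp2 carbons.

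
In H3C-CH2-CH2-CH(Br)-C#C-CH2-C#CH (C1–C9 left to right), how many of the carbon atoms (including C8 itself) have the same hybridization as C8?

C8 is sp (two π bonds).
C1: sp3
C2: sp3
C3: sp3
C4: sp3
C5: sp ✓
C6: sp ✓
C7: sp3
C8: sp ✓
C9: sp ✓
4 carbons are sp.

4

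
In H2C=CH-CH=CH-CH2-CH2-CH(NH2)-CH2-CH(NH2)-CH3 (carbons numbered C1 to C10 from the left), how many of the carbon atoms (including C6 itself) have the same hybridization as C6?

6

C6 is sp3 (only σ bonds).
C1: sp2
C2: sp2
C3: sp2
C4: sp2
C5: sp3 ✓
C6: sp3 ✓
C7: sp3 ✓
C8: sp3 ✓
C9: sp3 ✓
C10: sp3 ✓
6 carbons are sp3.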